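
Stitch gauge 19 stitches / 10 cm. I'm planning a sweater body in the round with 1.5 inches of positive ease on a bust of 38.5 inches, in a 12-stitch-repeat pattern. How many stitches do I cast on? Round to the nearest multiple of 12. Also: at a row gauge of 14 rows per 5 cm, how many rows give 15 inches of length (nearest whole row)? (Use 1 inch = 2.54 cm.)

Finished = 38.5 + 1.5 = 40 inches.
40 inches × 2.54 = 101.60 cm.
19/10 = 1.9 sts per cm; 101.60 × 1.9 = 193.04 sts.
Nearest multiple of 12 → 192.
15 inches = 38.10 cm; × 2.8 = 106.68 → 107 rows.

Cast on 192 stitches; work 107 rows.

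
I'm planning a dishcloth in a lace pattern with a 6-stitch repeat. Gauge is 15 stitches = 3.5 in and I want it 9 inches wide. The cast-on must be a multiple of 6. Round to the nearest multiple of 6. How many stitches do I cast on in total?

CO 36 sts.

15 / 3.5 = 4.286 sts per inch.
9 × 4.286 = 38.57 sts.
Nearest multiple of 6: 36.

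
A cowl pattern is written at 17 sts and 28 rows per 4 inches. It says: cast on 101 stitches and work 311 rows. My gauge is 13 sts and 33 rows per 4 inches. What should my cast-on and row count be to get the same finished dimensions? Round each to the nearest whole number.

Cast on 77 stitches; work 367 rows.

Stitches: 101 × 13/17 = 77.24 → 77.
Rows: 311 × 33/28 = 366.54 → 367.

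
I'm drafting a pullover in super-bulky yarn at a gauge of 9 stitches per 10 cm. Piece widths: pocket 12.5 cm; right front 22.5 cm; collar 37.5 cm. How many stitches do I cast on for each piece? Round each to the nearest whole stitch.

pocket 11; right front 20; collar 34.

Rate = 9/10 = 0.9 sts per cm.
pocket: 12.5 × 0.9 = 11.25 → 11.
right front: 22.5 × 0.9 = 20.25 → 20.
collar: 37.5 × 0.9 = 33.75 → 34.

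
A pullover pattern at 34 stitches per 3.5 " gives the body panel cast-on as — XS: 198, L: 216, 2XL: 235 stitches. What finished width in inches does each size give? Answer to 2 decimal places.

XS 20.38 inches; L 22.24 inches; 2XL 24.19 inches.

34/3.5 = 9.714 sts per in.
XS: 198 / 9.714 = 20.382 → 20.38 in.
L: 216 / 9.714 = 22.235 → 22.24 in.
2XL: 235 / 9.714 = 24.191 → 24.19 in.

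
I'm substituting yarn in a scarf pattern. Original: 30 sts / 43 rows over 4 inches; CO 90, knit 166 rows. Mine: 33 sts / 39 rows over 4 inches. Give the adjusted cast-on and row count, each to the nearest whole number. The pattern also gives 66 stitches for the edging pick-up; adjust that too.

Cast on 99 stitches; work 151 rows; edging pick-up 73 stitches.

Stitches: 90 × 33/30 = 99.00 → 99.
Rows: 166 × 39/43 = 150.56 → 151.
edging pick-up: 66 × 33/30 = 72.60 → 73.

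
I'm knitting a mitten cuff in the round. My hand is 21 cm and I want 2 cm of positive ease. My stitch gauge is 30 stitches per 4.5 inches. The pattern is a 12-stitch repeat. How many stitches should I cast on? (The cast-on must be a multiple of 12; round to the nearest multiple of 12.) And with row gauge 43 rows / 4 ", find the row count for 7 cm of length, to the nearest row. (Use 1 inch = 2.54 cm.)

Cast on 60 stitches; work 30 rows.

Finished = 21 + 2 = 23 cm.
23 cm × 1/2.54 = 9.06 inches.
30/4.5 = 6.667 sts per in; 9.06 × 6.667 = 60.37 sts.
Nearest multiple of 12 → 60.
7 cm = 2.76 inches; × 10.75 = 29.63 → 30 rows.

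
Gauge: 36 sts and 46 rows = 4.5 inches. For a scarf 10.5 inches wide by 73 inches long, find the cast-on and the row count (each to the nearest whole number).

Stitch gauge = 36/4.5 = 8 sts/in; 10.5 × 8 = 84.00 → 84 sts.
Row gauge = 46/4.5 = 10.222 rows/in; 73 × 10.222 = 746.22 → 746 rows.

Cast on 84 stitches and work 746 rows.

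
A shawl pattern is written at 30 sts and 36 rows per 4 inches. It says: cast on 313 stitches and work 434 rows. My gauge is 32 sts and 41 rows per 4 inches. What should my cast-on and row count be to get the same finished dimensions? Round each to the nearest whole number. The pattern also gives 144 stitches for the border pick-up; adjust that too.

Cast on 334 stitches; work 494 rows; border pick-up 154 stitches.

Stitches: 313 × 32/30 = 333.87 → 334.
Rows: 434 × 41/36 = 494.28 → 494.
border pick-up: 144 × 32/30 = 153.60 → 154.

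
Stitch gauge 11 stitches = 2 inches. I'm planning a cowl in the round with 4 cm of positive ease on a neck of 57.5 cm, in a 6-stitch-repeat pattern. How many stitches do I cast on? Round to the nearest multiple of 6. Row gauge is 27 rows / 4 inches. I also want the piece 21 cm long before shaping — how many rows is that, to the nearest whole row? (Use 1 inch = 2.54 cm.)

Cast on 132 stitches; work 56 rows.

Finished = 57.5 + 4 = 61.5 cm.
61.5 cm × 1/2.54 = 24.21 inches.
11/2 = 5.5 sts per in; 24.21 × 5.5 = 133.17 sts.
Nearest multiple of 6 → 132.
21 cm = 8.27 inches; × 6.75 = 55.81 → 56 rows.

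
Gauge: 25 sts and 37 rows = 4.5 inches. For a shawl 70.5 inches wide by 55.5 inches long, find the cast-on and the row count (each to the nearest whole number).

Stitch gauge = 25/4.5 = 5.556 sts/in; 70.5 × 5.556 = 391.67 → 392 sts.
Row gauge = 37/4.5 = 8.222 rows/in; 55.5 × 8.222 = 456.33 → 456 rows.

Cast on 392 stitches and work 456 rows.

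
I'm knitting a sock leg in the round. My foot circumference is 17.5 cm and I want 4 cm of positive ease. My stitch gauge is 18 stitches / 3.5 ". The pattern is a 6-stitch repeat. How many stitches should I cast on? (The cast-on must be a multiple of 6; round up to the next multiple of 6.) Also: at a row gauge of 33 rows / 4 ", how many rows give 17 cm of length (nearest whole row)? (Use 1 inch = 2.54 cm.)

Finished = 17.5 + 4 = 21.5 cm.
21.5 cm × 1/2.54 = 8.46 inches.
18/3.5 = 5.143 sts per in; 8.46 × 5.143 = 43.53 sts.
Next multiple of 6 → 48.
17 cm = 6.69 inches; × 8.25 = 55.22 → 55 rows.

Cast on 48 stitches; work 55 rows.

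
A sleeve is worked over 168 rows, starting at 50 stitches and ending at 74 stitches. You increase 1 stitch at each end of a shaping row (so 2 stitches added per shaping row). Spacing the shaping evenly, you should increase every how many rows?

Increase every 14th row.

Stitches to add: |74 − 50| = 24.
Shaping rows needed: 24 / 2 = 12.
168 rows / 12 = every 14 rows.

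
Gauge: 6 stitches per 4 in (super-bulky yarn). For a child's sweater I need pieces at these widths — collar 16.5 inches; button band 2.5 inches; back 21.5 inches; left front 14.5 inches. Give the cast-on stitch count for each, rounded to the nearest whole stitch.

Rate = 6/4 = 1.5 sts per in.
collar: 16.5 × 1.5 = 24.75 → 25.
button band: 2.5 × 1.5 = 3.75 → 4.
back: 21.5 × 1.5 = 32.25 → 32.
left front: 14.5 × 1.5 = 21.75 → 22.

collar 25; button band 4; back 32; left front 22.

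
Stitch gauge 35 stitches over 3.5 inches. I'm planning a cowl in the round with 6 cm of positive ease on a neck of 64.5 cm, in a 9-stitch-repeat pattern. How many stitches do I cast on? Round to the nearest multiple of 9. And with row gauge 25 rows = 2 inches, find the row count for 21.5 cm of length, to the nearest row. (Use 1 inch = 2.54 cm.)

Cast on 279 stitches; work 106 rows.

Finished = 64.5 + 6 = 70.5 cm.
70.5 cm × 1/2.54 = 27.76 inches.
35/3.5 = 10 sts per in; 27.76 × 10 = 277.56 sts.
Nearest multiple of 9 → 279.
21.5 cm = 8.46 inches; × 12.5 = 105.81 → 106 rows.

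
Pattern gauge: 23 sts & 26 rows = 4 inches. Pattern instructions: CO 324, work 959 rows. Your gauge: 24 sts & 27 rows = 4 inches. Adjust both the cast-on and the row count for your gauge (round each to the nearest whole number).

Stitches: 324 × 24/23 = 338.09 → 338.
Rows: 959 × 27/26 = 995.88 → 996.

Cast on 338 stitches; work 996 rows.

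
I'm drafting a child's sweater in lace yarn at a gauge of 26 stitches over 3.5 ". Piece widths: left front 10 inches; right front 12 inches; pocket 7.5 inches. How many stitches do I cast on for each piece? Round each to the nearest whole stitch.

Rate = 26/3.5 = 7.429 sts per in.
left front: 10 × 7.429 = 74.29 → 74.
right front: 12 × 7.429 = 89.14 → 89.
pocket: 7.5 × 7.429 = 55.71 → 56.

left front 74; right front 89; pocket 56.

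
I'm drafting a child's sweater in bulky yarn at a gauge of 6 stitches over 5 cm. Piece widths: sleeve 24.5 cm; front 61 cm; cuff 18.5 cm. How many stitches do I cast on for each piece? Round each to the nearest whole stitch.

sleeve 29; front 73; cuff 22.

Rate = 6/5 = 1.2 sts per cm.
sleeve: 24.5 × 1.2 = 29.40 → 29.
front: 61 × 1.2 = 73.20 → 73.
cuff: 18.5 × 1.2 = 22.20 → 22.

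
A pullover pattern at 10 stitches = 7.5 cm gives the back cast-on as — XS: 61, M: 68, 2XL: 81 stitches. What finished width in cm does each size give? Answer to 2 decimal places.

10/7.5 = 1.333 sts per cm.
XS: 61 / 1.333 = 45.750 → 45.75 cm.
M: 68 / 1.333 = 51.000 → 51.00 cm.
2XL: 81 / 1.333 = 60.750 → 60.75 cm.

XS 45.75 cm; M 51.00 cm; 2XL 60.75 cm.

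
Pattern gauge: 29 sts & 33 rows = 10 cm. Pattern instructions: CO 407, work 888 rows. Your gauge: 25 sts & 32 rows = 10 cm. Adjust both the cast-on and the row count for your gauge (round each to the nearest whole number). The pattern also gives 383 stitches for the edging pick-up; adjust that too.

Stitches: 407 × 25/29 = 350.86 → 351.
Rows: 888 × 32/33 = 861.09 → 861.
edging pick-up: 383 × 25/29 = 330.17 → 330.

Cast on 351 stitches; work 861 rows; edging pick-up 330 stitches.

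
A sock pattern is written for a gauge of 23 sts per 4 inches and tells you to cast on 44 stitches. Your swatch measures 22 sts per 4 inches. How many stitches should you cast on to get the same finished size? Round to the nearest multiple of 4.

44 stitches.

Scale factor = 22 / 23 = 0.957.
44 × 22 / 23 = 42.09 sts.
→ 44 sts.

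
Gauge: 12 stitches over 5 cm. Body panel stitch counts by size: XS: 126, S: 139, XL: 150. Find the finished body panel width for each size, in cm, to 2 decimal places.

XS 52.50 cm; S 57.92 cm; XL 62.50 cm.

12/5 = 2.4 sts per cm.
XS: 126 / 2.4 = 52.500 → 52.50 cm.
S: 139 / 2.4 = 57.917 → 57.92 cm.
XL: 150 / 2.4 = 62.500 → 62.50 cm.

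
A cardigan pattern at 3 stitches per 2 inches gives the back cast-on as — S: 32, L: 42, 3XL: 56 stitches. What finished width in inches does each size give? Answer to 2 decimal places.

S 21.33 inches; L 28.00 inches; 3XL 37.33 inches.

3/2 = 1.5 sts per in.
S: 32 / 1.5 = 21.333 → 21.33 in.
L: 42 / 1.5 = 28.000 → 28.00 in.
3XL: 56 / 1.5 = 37.333 → 37.33 in.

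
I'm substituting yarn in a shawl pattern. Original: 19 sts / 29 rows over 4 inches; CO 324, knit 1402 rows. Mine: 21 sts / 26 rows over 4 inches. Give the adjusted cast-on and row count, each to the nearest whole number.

Stitches: 324 × 21/19 = 358.11 → 358.
Rows: 1402 × 26/29 = 1256.97 → 1257.

Cast on 358 stitches; work 1257 rows.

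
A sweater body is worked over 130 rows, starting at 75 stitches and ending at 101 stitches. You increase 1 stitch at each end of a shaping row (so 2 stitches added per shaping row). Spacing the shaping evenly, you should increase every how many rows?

Increase every 10th row.

Stitches to add: |101 − 75| = 26.
Shaping rows needed: 26 / 2 = 13.
130 rows / 13 = every 10 rows.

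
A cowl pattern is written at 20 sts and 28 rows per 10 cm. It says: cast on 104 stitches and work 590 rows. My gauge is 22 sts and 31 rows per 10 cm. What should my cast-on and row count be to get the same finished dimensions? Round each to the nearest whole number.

Cast on 114 stitches; work 653 rows.

Stitches: 104 × 22/20 = 114.40 → 114.
Rows: 590 × 31/28 = 653.21 → 653.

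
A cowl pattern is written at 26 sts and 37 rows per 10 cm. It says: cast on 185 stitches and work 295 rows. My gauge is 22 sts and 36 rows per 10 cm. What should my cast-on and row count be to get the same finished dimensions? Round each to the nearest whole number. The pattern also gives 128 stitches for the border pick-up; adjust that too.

Stitches: 185 × 22/26 = 156.54 → 157.
Rows: 295 × 36/37 = 287.03 → 287.
border pick-up: 128 × 22/26 = 108.31 → 108.

Cast on 157 stitches; work 287 rows; border pick-up 108 stitches.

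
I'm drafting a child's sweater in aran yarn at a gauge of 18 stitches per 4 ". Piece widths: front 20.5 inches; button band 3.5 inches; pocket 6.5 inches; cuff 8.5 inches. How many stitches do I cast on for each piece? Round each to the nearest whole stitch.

Rate = 18/4 = 4.5 sts per in.
front: 20.5 × 4.5 = 92.25 → 92.
button band: 3.5 × 4.5 = 15.75 → 16.
pocket: 6.5 × 4.5 = 29.25 → 29.
cuff: 8.5 × 4.5 = 38.25 → 38.

front 92; button band 16; pocket 29; cuff 38.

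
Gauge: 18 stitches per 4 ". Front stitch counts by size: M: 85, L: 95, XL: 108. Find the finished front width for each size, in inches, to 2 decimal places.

18/4 = 4.5 sts per in.
M: 85 / 4.5 = 18.889 → 18.89 in.
L: 95 / 4.5 = 21.111 → 21.11 in.
XL: 108 / 4.5 = 24.000 → 24.00 in.

M 18.89 inches; L 21.11 inches; XL 24.00 inches.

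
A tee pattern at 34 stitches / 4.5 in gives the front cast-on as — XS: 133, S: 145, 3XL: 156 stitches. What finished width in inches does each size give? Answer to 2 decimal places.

XS 17.60 inches; S 19.19 inches; 3XL 20.65 inches.

34/4.5 = 7.556 sts per in.
XS: 133 / 7.556 = 17.603 → 17.60 in.
S: 145 / 7.556 = 19.191 → 19.19 in.
3XL: 156 / 7.556 = 20.647 → 20.65 in.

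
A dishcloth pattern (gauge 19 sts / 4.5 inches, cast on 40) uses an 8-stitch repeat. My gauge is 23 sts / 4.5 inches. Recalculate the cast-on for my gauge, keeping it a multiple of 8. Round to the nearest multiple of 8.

CO 48 sts.

40 × 23 / 19 = 48.42.
Nearest multiple of 8: 48.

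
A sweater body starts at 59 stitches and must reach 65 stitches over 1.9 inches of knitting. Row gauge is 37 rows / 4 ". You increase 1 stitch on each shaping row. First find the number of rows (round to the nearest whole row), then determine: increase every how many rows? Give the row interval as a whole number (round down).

Rows = 1.9 × 9.25 = 17.6 → 18 rows.
Stitches to add: 6 → 6 shaping rows (at 1 st each).
18 / 6 = 3.00 → every 3 rows.

Increase every 3rd row.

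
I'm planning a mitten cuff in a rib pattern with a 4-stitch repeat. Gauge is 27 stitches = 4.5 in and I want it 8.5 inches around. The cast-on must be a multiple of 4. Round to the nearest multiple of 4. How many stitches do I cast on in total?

CO 52 sts.

27 / 4.5 = 6 sts per inch.
8.5 × 6 = 51.00 sts.
Nearest multiple of 4: 52.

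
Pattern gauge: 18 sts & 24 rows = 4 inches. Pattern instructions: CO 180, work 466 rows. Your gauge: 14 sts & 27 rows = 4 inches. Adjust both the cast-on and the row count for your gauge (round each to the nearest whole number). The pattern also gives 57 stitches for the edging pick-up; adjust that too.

Stitches: 180 × 14/18 = 140.00 → 140.
Rows: 466 × 27/24 = 524.25 → 524.
edging pick-up: 57 × 14/18 = 44.33 → 44.

Cast on 140 stitches; work 524 rows; edging pick-up 44 stitches.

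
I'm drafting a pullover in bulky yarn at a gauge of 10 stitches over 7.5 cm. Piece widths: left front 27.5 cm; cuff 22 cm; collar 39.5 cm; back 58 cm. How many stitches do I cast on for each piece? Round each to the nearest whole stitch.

left front 37; cuff 29; collar 53; back 77.

Rate = 10/7.5 = 1.333 sts per cm.
left front: 27.5 × 1.333 = 36.67 → 37.
cuff: 22 × 1.333 = 29.33 → 29.
collar: 39.5 × 1.333 = 52.67 → 53.
back: 58 × 1.333 = 77.33 → 77.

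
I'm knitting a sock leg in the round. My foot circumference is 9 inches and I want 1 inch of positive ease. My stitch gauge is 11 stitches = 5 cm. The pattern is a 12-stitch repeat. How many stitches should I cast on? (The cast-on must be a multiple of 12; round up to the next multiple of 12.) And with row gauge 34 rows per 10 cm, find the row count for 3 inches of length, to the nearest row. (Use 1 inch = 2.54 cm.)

Cast on 60 stitches; work 26 rows.

Finished = 9 + 1 = 10 inches.
10 inches × 2.54 = 25.40 cm.
11/5 = 2.2 sts per cm; 25.40 × 2.2 = 55.88 sts.
Next multiple of 12 → 60.
3 inches = 7.62 cm; × 3.4 = 25.91 → 26 rows.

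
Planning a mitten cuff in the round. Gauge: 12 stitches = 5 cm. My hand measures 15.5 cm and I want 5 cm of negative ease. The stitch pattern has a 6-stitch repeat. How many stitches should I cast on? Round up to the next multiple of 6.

Cast on 30 stitches.

Finished = 15.5 − 5 = 10.5 cm.
12 / 5 = 2.4 sts/cm.
10.5 × 2.4 = 25.20 sts.
Next multiple of 6: 30.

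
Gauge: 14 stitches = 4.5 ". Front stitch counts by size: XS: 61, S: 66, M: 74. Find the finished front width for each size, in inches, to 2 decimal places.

XS 19.61 inches; S 21.21 inches; M 23.79 inches.

14/4.5 = 3.111 sts per in.
XS: 61 / 3.111 = 19.607 → 19.61 in.
S: 66 / 3.111 = 21.214 → 21.21 in.
M: 74 / 3.111 = 23.786 → 23.79 in.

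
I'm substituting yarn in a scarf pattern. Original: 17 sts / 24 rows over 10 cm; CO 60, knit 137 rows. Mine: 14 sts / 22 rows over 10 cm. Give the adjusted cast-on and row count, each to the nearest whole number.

Cast on 49 stitches; work 126 rows.

Stitches: 60 × 14/17 = 49.41 → 49.
Rows: 137 × 22/24 = 125.58 → 126.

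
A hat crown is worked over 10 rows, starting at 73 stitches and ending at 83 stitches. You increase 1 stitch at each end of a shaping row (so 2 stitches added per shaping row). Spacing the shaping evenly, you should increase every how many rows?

Stitches to add: |83 − 73| = 10.
Shaping rows needed: 10 / 2 = 5.
10 rows / 5 = every 2 rows.

Increase every 2nd row.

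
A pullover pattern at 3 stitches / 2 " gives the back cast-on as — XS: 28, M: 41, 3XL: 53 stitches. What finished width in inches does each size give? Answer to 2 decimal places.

XS 18.67 inches; M 27.33 inches; 3XL 35.33 inches.

3/2 = 1.5 sts per in.
XS: 28 / 1.5 = 18.667 → 18.67 in.
M: 41 / 1.5 = 27.333 → 27.33 in.
3XL: 53 / 1.5 = 35.333 → 35.33 in.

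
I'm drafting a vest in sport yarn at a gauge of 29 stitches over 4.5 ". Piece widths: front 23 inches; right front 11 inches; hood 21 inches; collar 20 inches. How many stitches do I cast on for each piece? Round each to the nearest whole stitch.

Rate = 29/4.5 = 6.444 sts per in.
front: 23 × 6.444 = 148.22 → 148.
right front: 11 × 6.444 = 70.89 → 71.
hood: 21 × 6.444 = 135.33 → 135.
collar: 20 × 6.444 = 128.89 → 129.

front 148; right front 71; hood 135; collar 129.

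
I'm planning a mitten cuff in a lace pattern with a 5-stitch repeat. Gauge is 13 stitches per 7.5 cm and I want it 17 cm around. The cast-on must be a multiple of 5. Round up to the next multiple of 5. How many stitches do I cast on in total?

CO 30 sts.

13 / 7.5 = 1.733 sts per cm.
17 × 1.733 = 29.47 sts.
Next multiple of 5: 30.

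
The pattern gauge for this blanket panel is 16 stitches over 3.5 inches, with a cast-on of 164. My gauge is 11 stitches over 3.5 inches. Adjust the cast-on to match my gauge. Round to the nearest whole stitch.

Scale factor = 11 / 16 = 0.688.
164 × 11 / 16 = 112.75 sts.
→ 113 sts.

113 stitches.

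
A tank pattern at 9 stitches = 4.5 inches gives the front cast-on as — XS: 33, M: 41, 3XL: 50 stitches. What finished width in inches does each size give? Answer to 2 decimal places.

XS 16.50 inches; M 20.50 inches; 3XL 25.00 inches.

9/4.5 = 2 sts per in.
XS: 33 / 2 = 16.500 → 16.50 in.
M: 41 / 2 = 20.500 → 20.50 in.
3XL: 50 / 2 = 25.000 → 25.00 in.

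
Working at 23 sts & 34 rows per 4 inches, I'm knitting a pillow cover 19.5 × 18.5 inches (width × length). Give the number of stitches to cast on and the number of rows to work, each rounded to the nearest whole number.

Stitch gauge = 23/4 = 5.75 sts/in; 19.5 × 5.75 = 112.12 → 112 sts.
Row gauge = 34/4 = 8.5 rows/in; 18.5 × 8.5 = 157.25 → 157 rows.

Cast on 112 stitches and work 157 rows.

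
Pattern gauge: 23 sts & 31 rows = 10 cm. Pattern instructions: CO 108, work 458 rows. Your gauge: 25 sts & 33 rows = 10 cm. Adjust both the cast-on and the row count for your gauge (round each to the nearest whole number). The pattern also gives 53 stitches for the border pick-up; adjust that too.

Cast on 117 stitches; work 488 rows; border pick-up 58 stitches.

Stitches: 108 × 25/23 = 117.39 → 117.
Rows: 458 × 33/31 = 487.55 → 488.
border pick-up: 53 × 25/23 = 57.61 → 58.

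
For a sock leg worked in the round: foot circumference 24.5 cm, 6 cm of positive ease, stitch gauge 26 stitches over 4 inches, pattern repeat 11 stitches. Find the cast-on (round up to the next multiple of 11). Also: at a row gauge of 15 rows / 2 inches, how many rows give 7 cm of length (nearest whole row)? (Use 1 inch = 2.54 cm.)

Finished = 24.5 + 6 = 30.5 cm.
30.5 cm × 1/2.54 = 12.01 inches.
26/4 = 6.5 sts per in; 12.01 × 6.5 = 78.05 sts.
Next multiple of 11 → 88.
7 cm = 2.76 inches; × 7.5 = 20.67 → 21 rows.

Cast on 88 stitches; work 21 rows.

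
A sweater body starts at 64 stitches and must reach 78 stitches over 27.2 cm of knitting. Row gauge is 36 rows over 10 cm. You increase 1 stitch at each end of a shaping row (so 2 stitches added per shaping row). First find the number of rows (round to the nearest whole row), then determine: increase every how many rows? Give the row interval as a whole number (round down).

Rows = 27.2 × 3.6 = 97.9 → 98 rows.
Stitches to add: 14 → 7 shaping rows (at 2 st each).
98 / 7 = 14.00 → every 14 rows.

Increase every 14th row.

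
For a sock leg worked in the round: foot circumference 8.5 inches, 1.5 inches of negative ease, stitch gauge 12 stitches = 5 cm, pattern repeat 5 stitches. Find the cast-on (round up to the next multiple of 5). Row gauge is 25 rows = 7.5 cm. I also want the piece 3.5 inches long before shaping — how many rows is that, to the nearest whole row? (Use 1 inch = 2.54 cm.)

Finished = 8.5 − 1.5 = 7 inches.
7 inches × 2.54 = 17.78 cm.
12/5 = 2.4 sts per cm; 17.78 × 2.4 = 42.67 sts.
Next multiple of 5 → 45.
3.5 inches = 8.89 cm; × 3.333 = 29.63 → 30 rows.

Cast on 45 stitches; work 30 rows.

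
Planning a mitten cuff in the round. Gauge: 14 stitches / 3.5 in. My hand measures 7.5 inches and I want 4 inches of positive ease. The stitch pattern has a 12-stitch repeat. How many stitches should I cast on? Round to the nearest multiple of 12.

Finished = 7.5 + 4 = 11.5 inches.
14 / 3.5 = 4 sts/in.
11.5 × 4 = 46.00 sts.
Nearest multiple of 12: 48.

CO 48 sts.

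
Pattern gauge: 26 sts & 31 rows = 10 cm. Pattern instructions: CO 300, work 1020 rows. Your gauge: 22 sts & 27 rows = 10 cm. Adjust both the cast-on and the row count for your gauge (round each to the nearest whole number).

Stitches: 300 × 22/26 = 253.85 → 254.
Rows: 1020 × 27/31 = 888.39 → 888.

Cast on 254 stitches; work 888 rows.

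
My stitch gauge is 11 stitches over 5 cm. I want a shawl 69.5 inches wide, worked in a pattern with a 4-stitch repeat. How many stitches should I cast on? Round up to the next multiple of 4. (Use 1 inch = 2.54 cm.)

69.5 in = 69.5 × 2.54 = 176.53 cm.
11 / 5 = 2.2 sts/cm.
176.53 × 2.2 = 388.37 sts.
→ 392.

392 stitches.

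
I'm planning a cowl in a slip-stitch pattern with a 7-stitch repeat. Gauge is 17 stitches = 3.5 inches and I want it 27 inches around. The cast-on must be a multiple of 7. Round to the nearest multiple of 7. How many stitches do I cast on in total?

Cast on 133 stitches.

17 / 3.5 = 4.857 sts per inch.
27 × 4.857 = 131.14 sts.
Nearest multiple of 7: 133.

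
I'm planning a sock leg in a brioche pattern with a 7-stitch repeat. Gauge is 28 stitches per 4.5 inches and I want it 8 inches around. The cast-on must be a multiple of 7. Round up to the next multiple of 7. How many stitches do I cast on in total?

56 stitches.

28 / 4.5 = 6.222 sts per inch.
8 × 6.222 = 49.78 sts.
Next multiple of 7: 56.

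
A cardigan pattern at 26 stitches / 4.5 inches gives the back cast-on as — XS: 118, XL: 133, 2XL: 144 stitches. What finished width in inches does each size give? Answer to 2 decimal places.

26/4.5 = 5.778 sts per in.
XS: 118 / 5.778 = 20.423 → 20.42 in.
XL: 133 / 5.778 = 23.019 → 23.02 in.
2XL: 144 / 5.778 = 24.923 → 24.92 in.

XS 20.42 inches; XL 23.02 inches; 2XL 24.92 inches.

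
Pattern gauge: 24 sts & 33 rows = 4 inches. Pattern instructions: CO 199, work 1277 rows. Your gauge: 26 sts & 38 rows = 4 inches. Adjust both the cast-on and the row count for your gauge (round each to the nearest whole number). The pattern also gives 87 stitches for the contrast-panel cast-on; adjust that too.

Stitches: 199 × 26/24 = 215.58 → 216.
Rows: 1277 × 38/33 = 1470.48 → 1470.
contrast-panel cast-on: 87 × 26/24 = 94.25 → 94.

Cast on 216 stitches; work 1470 rows; contrast-panel cast-on 94 stitches.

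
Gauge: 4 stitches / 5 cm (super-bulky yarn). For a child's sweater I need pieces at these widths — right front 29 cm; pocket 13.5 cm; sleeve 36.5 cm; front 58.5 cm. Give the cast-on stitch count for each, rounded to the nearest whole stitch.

Rate = 4/5 = 0.8 sts per cm.
right front: 29 × 0.8 = 23.20 → 23.
pocket: 13.5 × 0.8 = 10.80 → 11.
sleeve: 36.5 × 0.8 = 29.20 → 29.
front: 58.5 × 0.8 = 46.80 → 47.

right front 23; pocket 11; sleeve 29; front 47.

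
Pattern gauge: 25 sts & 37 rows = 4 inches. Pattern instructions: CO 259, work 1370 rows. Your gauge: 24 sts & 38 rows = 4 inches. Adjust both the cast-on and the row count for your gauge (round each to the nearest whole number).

Cast on 249 stitches; work 1407 rows.

Stitches: 259 × 24/25 = 248.64 → 249.
Rows: 1370 × 38/37 = 1407.03 → 1407.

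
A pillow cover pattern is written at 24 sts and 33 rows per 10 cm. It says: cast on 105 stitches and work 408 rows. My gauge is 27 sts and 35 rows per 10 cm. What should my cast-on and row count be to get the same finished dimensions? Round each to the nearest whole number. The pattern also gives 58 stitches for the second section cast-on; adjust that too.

Cast on 118 stitches; work 433 rows; second section cast-on 65 stitches.

Stitches: 105 × 27/24 = 118.12 → 118.
Rows: 408 × 35/33 = 432.73 → 433.
second section cast-on: 58 × 27/24 = 65.25 → 65.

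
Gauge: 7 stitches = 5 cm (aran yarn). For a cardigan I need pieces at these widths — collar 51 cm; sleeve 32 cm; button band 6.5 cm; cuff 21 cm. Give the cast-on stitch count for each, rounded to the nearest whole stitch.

Rate = 7/5 = 1.4 sts per cm.
collar: 51 × 1.4 = 71.40 → 71.
sleeve: 32 × 1.4 = 44.80 → 45.
button band: 6.5 × 1.4 = 9.10 → 9.
cuff: 21 × 1.4 = 29.40 → 29.

collar 71; sleeve 45; button band 9; cuff 29.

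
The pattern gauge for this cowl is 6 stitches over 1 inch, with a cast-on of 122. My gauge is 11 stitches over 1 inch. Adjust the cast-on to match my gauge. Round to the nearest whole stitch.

Scale factor = 11 / 6 = 1.833.
122 × 11 / 6 = 223.67 sts.
→ 224 sts.

Cast on 224 stitches.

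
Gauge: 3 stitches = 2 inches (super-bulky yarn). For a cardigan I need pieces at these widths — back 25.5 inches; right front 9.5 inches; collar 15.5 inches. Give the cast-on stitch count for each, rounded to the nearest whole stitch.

Rate = 3/2 = 1.5 sts per in.
back: 25.5 × 1.5 = 38.25 → 38.
right front: 9.5 × 1.5 = 14.25 → 14.
collar: 15.5 × 1.5 = 23.25 → 23.

back 38; right front 14; collar 23.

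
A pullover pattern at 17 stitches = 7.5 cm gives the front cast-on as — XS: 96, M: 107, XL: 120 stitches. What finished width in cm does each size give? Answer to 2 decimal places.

XS 42.35 cm; M 47.21 cm; XL 52.94 cm.

17/7.5 = 2.267 sts per cm.
XS: 96 / 2.267 = 42.353 → 42.35 cm.
M: 107 / 2.267 = 47.206 → 47.21 cm.
XL: 120 / 2.267 = 52.941 → 52.94 cm.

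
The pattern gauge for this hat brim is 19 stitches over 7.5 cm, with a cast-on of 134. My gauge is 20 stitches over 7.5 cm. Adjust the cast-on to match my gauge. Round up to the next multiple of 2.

142 stitches.

Scale factor = 20 / 19 = 1.053.
134 × 20 / 19 = 141.05 sts.
→ 142 sts.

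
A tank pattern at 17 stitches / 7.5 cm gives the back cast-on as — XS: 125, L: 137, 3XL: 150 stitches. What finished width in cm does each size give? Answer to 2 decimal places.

17/7.5 = 2.267 sts per cm.
XS: 125 / 2.267 = 55.147 → 55.15 cm.
L: 137 / 2.267 = 60.441 → 60.44 cm.
3XL: 150 / 2.267 = 66.176 → 66.18 cm.

XS 55.15 cm; L 60.44 cm; 3XL 66.18 cm.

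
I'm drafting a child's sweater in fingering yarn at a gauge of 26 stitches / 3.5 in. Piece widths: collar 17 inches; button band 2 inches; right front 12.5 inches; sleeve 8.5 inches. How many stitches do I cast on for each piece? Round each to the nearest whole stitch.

collar 126; button band 15; right front 93; sleeve 63.

Rate = 26/3.5 = 7.429 sts per in.
collar: 17 × 7.429 = 126.29 → 126.
button band: 2 × 7.429 = 14.86 → 15.
right front: 12.5 × 7.429 = 92.86 → 93.
sleeve: 8.5 × 7.429 = 63.14 → 63.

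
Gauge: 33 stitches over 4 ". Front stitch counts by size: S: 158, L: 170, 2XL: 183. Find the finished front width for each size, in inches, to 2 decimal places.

33/4 = 8.25 sts per in.
S: 158 / 8.25 = 19.152 → 19.15 in.
L: 170 / 8.25 = 20.606 → 20.61 in.
2XL: 183 / 8.25 = 22.182 → 22.18 in.

S 19.15 inches; L 20.61 inches; 2XL 22.18 inches.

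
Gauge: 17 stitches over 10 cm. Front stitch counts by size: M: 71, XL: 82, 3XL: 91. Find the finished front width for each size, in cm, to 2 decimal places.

17/10 = 1.7 sts per cm.
M: 71 / 1.7 = 41.765 → 41.76 cm.
XL: 82 / 1.7 = 48.235 → 48.24 cm.
3XL: 91 / 1.7 = 53.529 → 53.53 cm.

M 41.76 cm; XL 48.24 cm; 3XL 53.53 cm.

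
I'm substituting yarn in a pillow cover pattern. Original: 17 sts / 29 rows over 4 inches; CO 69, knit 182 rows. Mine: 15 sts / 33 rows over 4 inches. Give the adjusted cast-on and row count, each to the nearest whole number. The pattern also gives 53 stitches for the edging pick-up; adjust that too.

Cast on 61 stitches; work 207 rows; edging pick-up 47 stitches.

Stitches: 69 × 15/17 = 60.88 → 61.
Rows: 182 × 33/29 = 207.10 → 207.
edging pick-up: 53 × 15/17 = 46.76 → 47.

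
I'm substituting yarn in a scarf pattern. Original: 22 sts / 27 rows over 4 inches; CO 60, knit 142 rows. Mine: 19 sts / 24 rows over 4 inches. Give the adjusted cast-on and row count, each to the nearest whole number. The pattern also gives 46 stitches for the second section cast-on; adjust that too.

Cast on 52 stitches; work 126 rows; second section cast-on 40 stitches.

Stitches: 60 × 19/22 = 51.82 → 52.
Rows: 142 × 24/27 = 126.22 → 126.
second section cast-on: 46 × 19/22 = 39.73 → 40.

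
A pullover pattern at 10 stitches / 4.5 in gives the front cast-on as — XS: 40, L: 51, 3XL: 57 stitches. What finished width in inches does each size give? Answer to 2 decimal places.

10/4.5 = 2.222 sts per in.
XS: 40 / 2.222 = 18.000 → 18.00 in.
L: 51 / 2.222 = 22.950 → 22.95 in.
3XL: 57 / 2.222 = 25.650 → 25.65 in.

XS 18.00 inches; L 22.95 inches; 3XL 25.65 inches.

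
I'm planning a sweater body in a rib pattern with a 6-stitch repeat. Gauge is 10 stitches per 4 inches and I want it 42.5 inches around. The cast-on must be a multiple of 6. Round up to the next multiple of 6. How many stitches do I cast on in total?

10 / 4 = 2.5 sts per inch.
42.5 × 2.5 = 106.25 sts.
Next multiple of 6: 108.

108 stitches.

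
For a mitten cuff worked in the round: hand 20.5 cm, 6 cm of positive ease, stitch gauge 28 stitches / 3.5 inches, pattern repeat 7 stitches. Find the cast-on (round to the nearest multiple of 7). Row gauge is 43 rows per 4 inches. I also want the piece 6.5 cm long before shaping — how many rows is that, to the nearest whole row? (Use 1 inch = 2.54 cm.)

Cast on 84 stitches; work 28 rows.

Finished = 20.5 + 6 = 26.5 cm.
26.5 cm × 1/2.54 = 10.43 inches.
28/3.5 = 8 sts per in; 10.43 × 8 = 83.46 sts.
Nearest multiple of 7 → 84.
6.5 cm = 2.56 inches; × 10.75 = 27.51 → 28 rows.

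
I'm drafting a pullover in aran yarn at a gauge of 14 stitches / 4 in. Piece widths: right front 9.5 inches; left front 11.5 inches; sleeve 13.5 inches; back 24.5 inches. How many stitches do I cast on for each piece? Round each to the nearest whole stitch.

right front 33; left front 40; sleeve 47; back 86.

Rate = 14/4 = 3.5 sts per in.
right front: 9.5 × 3.5 = 33.25 → 33.
left front: 11.5 × 3.5 = 40.25 → 40.
sleeve: 13.5 × 3.5 = 47.25 → 47.
back: 24.5 × 3.5 = 85.75 → 86.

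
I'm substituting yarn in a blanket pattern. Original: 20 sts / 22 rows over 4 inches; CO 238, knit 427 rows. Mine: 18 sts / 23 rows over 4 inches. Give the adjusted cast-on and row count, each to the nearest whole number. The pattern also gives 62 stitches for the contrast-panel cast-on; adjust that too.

Stitches: 238 × 18/20 = 214.20 → 214.
Rows: 427 × 23/22 = 446.41 → 446.
contrast-panel cast-on: 62 × 18/20 = 55.80 → 56.

Cast on 214 stitches; work 446 rows; contrast-panel cast-on 56 stitches.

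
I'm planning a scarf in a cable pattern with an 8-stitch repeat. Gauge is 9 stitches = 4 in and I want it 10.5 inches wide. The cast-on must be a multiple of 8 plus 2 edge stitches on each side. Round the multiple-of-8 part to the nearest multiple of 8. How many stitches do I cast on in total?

20 stitches.

9 / 4 = 2.25 sts per inch.
10.5 × 2.25 = 23.62 sts.
Less 4 edge sts → 19.62 for the repeat.
Nearest multiple of 8: 16.
Add back 4 edge sts → 20.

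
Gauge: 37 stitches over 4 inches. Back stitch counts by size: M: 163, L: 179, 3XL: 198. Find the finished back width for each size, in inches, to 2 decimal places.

37/4 = 9.25 sts per in.
M: 163 / 9.25 = 17.622 → 17.62 in.
L: 179 / 9.25 = 19.351 → 19.35 in.
3XL: 198 / 9.25 = 21.405 → 21.41 in.

M 17.62 inches; L 19.35 inches; 3XL 21.41 inches.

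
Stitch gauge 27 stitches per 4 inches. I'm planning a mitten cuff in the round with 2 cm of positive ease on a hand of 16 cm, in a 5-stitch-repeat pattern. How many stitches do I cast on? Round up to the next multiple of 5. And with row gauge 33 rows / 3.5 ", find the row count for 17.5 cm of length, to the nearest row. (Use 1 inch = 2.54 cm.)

Cast on 50 stitches; work 65 rows.

Finished = 16 + 2 = 18 cm.
18 cm × 1/2.54 = 7.09 inches.
27/4 = 6.75 sts per in; 7.09 × 6.75 = 47.83 sts.
Next multiple of 5 → 50.
17.5 cm = 6.89 inches; × 9.429 = 64.96 → 65 rows.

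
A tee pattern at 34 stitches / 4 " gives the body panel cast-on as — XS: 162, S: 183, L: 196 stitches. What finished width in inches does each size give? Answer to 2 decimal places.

34/4 = 8.5 sts per in.
XS: 162 / 8.5 = 19.059 → 19.06 in.
S: 183 / 8.5 = 21.529 → 21.53 in.
L: 196 / 8.5 = 23.059 → 23.06 in.

XS 19.06 inches; S 21.53 inches; L 23.06 inches.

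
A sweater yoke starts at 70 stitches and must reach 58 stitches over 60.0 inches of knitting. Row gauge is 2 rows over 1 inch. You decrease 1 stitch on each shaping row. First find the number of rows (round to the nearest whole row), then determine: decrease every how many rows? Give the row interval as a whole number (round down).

Decrease every 10th row.

Rows = 60.0 × 2 = 120.0 → 120 rows.
Stitches to remove: 12 → 12 shaping rows (at 1 st each).
120 / 12 = 10.00 → every 10 rows.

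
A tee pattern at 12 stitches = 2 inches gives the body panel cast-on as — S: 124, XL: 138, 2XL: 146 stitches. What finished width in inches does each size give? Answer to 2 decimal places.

12/2 = 6 sts per in.
S: 124 / 6 = 20.667 → 20.67 in.
XL: 138 / 6 = 23.000 → 23.00 in.
2XL: 146 / 6 = 24.333 → 24.33 in.

S 20.67 inches; XL 23.00 inches; 2XL 24.33 inches.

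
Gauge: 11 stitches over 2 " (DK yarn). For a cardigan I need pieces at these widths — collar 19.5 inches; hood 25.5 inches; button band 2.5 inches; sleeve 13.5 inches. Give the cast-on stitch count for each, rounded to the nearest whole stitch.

collar 107; hood 140; button band 14; sleeve 74.

Rate = 11/2 = 5.5 sts per in.
collar: 19.5 × 5.5 = 107.25 → 107.
hood: 25.5 × 5.5 = 140.25 → 140.
button band: 2.5 × 5.5 = 13.75 → 14.
sleeve: 13.5 × 5.5 = 74.25 → 74.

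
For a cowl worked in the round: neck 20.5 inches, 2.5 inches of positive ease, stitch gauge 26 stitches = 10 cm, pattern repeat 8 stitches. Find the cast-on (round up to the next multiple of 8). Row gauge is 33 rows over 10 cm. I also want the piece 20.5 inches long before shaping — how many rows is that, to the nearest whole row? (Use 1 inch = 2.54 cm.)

Finished = 20.5 + 2.5 = 23 inches.
23 inches × 2.54 = 58.42 cm.
26/10 = 2.6 sts per cm; 58.42 × 2.6 = 151.89 sts.
Next multiple of 8 → 152.
20.5 inches = 52.07 cm; × 3.3 = 171.83 → 172 rows.

Cast on 152 stitches; work 172 rows.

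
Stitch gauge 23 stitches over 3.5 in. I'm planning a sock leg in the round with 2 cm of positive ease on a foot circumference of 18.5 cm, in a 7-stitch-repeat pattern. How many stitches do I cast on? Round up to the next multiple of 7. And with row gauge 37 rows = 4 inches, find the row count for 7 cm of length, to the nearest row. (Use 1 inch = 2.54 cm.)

Cast on 56 stitches; work 25 rows.

Finished = 18.5 + 2 = 20.5 cm.
20.5 cm × 1/2.54 = 8.07 inches.
23/3.5 = 6.571 sts per in; 8.07 × 6.571 = 53.04 sts.
Next multiple of 7 → 56.
7 cm = 2.76 inches; × 9.25 = 25.49 → 25 rows.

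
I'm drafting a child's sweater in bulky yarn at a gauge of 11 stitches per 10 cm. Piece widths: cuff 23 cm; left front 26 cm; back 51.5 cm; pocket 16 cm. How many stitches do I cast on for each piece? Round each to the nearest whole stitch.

Rate = 11/10 = 1.1 sts per cm.
cuff: 23 × 1.1 = 25.30 → 25.
left front: 26 × 1.1 = 28.60 → 29.
back: 51.5 × 1.1 = 56.65 → 57.
pocket: 16 × 1.1 = 17.60 → 18.

cuff 25; left front 29; back 57; pocket 18.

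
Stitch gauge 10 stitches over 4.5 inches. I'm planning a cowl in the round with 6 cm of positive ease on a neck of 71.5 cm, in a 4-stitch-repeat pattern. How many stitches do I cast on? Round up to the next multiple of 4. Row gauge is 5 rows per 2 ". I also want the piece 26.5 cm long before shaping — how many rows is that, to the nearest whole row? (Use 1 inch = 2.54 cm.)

Cast on 68 stitches; work 26 rows.

Finished = 71.5 + 6 = 77.5 cm.
77.5 cm × 1/2.54 = 30.51 inches.
10/4.5 = 2.222 sts per in; 30.51 × 2.222 = 67.80 sts.
Next multiple of 4 → 68.
26.5 cm = 10.43 inches; × 2.5 = 26.08 → 26 rows.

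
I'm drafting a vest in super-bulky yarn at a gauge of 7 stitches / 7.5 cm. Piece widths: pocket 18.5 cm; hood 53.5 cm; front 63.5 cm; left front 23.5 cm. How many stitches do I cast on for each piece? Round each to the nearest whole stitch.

Rate = 7/7.5 = 0.933 sts per cm.
pocket: 18.5 × 0.933 = 17.27 → 17.
hood: 53.5 × 0.933 = 49.93 → 50.
front: 63.5 × 0.933 = 59.27 → 59.
left front: 23.5 × 0.933 = 21.93 → 22.

pocket 17; hood 50; front 59; left front 22.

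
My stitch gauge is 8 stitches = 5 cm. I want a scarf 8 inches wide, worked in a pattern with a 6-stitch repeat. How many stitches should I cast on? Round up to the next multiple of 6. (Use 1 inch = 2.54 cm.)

8 in = 8 × 2.54 = 20.32 cm.
8 / 5 = 1.6 sts/cm.
20.32 × 1.6 = 32.51 sts.
→ 36.

36 stitches.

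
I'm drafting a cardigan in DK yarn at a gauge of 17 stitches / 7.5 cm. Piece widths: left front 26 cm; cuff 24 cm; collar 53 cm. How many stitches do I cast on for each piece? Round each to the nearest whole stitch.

Rate = 17/7.5 = 2.267 sts per cm.
left front: 26 × 2.267 = 58.93 → 59.
cuff: 24 × 2.267 = 54.40 → 54.
collar: 53 × 2.267 = 120.13 → 120.

left front 59; cuff 54; collar 120.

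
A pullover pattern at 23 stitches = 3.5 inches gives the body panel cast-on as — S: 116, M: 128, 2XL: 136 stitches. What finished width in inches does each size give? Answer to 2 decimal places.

23/3.5 = 6.571 sts per in.
S: 116 / 6.571 = 17.652 → 17.65 in.
M: 128 / 6.571 = 19.478 → 19.48 in.
2XL: 136 / 6.571 = 20.696 → 20.70 in.

S 17.65 inches; M 19.48 inches; 2XL 20.70 inches.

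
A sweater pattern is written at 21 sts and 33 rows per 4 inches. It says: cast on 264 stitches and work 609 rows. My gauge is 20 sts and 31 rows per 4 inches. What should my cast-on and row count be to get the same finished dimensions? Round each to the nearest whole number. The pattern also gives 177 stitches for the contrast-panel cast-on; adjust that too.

Cast on 251 stitches; work 572 rows; contrast-panel cast-on 169 stitches.

Stitches: 264 × 20/21 = 251.43 → 251.
Rows: 609 × 31/33 = 572.09 → 572.
contrast-panel cast-on: 177 × 20/21 = 168.57 → 169.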